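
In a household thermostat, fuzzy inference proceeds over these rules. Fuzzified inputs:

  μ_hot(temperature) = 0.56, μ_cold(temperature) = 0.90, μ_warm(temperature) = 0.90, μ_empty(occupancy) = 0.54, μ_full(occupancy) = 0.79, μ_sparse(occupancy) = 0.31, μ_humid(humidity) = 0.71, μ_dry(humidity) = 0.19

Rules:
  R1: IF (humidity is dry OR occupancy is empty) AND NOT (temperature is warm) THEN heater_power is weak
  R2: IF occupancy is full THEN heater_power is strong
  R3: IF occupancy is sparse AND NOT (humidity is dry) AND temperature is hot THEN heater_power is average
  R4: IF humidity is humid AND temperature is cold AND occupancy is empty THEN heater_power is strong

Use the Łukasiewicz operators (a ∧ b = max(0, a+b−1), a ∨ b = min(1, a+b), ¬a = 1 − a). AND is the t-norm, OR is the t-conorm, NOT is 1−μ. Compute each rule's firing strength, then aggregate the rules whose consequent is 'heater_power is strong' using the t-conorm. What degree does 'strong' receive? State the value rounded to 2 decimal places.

0.94

R1: (dry=0.19 OR empty=0.54) = 0.73; AND[max(0, a+b−1)] with ¬warm=1−0.90=0.10 → w = 0.00
R2: full=0.79 → w = 0.79
R3: sparse=0.31, ¬dry=1−0.19=0.81, hot=0.56; AND[max(0, a+b−1)] → w = 0.00
R4: humid=0.71, cold=0.90, empty=0.54; AND[max(0, a+b−1)] → w = 0.15
Rules with consequent 'strong': {R2, R4} → strengths 0.79, 0.15
Aggregate via t-conorm [min(1, a+b)]: 0.94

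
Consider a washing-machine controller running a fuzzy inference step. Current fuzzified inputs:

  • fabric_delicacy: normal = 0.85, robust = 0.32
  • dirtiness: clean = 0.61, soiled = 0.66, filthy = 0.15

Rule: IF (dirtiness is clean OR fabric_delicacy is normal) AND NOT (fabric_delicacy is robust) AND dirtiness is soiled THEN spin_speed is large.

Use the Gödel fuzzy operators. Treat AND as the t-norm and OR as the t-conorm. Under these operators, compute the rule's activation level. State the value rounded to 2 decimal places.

0.66

firing strength: (clean=0.61 OR normal=0.85) = 0.85; AND[min(a, b)] with ¬robust=1−0.32=0.68, soiled=0.66 → w = 0.66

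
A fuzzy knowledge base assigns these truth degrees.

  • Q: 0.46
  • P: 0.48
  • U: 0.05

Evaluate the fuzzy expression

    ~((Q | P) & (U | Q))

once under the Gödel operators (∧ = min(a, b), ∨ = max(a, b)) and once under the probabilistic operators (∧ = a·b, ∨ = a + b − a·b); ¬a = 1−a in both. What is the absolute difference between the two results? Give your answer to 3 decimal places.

0.110

Under Gödel:
  Q | P = max(a, b) on (0.46, 0.48) = 0.48
  U | Q = max(a, b) on (0.05, 0.46) = 0.46
  (Q | P) & (U | Q) = min(a, b) on (0.48, 0.46) = 0.46
  ~((Q | P) & (U | Q)) = 1 − 0.46 = 0.54
  → value = 0.5400
Under probabilistic:
  Q | P = a + b − a·b on (0.4600, 0.4800) = 0.7192
  U | Q = a + b − a·b on (0.0500, 0.4600) = 0.4870
  (Q | P) & (U | Q) = a·b on (0.7192, 0.4870) = 0.3503
  ~((Q | P) & (U | Q)) = 1 − 0.3503 = 0.6497
  → value = 0.6497
|0.5400 − 0.6497| = 0.110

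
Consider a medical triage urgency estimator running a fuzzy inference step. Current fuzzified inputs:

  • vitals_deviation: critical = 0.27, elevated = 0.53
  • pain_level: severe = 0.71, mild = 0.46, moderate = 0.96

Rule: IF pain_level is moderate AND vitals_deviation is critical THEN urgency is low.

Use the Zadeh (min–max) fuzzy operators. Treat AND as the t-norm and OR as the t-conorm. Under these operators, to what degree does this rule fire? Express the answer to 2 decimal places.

firing strength: moderate=0.96, critical=0.27; AND[min(a, b)] → w = 0.27

0.27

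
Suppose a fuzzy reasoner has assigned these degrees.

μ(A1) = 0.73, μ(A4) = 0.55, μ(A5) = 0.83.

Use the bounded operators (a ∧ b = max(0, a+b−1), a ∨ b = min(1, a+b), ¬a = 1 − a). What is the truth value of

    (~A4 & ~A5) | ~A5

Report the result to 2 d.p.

0.17

~A4 = 1 − 0.55 = 0.45
~A5 = 1 − 0.83 = 0.17
~A4 & ~A5 = max(0, a+b−1) on (0.45, 0.17) = 0.00
~A5 = 1 − 0.83 = 0.17
(~A4 & ~A5) | ~A5 = min(1, a+b) on (0.00, 0.17) = 0.17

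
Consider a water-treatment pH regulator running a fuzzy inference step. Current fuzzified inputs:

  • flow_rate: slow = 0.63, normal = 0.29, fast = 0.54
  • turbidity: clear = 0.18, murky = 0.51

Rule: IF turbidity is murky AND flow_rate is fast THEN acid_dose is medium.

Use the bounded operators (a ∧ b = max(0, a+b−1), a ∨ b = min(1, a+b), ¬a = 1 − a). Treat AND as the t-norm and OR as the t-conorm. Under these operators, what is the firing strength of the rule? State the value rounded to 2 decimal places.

firing strength: murky=0.51, fast=0.54; AND[max(0, a+b−1)] → w = 0.05

0.05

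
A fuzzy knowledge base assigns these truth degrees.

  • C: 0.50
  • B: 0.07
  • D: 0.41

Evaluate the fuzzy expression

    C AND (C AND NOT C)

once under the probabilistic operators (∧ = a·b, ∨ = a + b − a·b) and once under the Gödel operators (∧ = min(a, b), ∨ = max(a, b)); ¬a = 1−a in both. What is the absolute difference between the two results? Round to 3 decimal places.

Under probabilistic:
  NOT C = 1 − 0.5000 = 0.5000
  C AND NOT C = a·b on (0.5000, 0.5000) = 0.2500
  C AND (C AND NOT C) = a·b on (0.5000, 0.2500) = 0.1250
  → value = 0.1250
Under Gödel:
  NOT C = 1 − 0.50 = 0.50
  C AND NOT C = min(a, b) on (0.50, 0.50) = 0.50
  C AND (C AND NOT C) = min(a, b) on (0.50, 0.50) = 0.50
  → value = 0.5000
|0.1250 − 0.5000| = 0.375

0.375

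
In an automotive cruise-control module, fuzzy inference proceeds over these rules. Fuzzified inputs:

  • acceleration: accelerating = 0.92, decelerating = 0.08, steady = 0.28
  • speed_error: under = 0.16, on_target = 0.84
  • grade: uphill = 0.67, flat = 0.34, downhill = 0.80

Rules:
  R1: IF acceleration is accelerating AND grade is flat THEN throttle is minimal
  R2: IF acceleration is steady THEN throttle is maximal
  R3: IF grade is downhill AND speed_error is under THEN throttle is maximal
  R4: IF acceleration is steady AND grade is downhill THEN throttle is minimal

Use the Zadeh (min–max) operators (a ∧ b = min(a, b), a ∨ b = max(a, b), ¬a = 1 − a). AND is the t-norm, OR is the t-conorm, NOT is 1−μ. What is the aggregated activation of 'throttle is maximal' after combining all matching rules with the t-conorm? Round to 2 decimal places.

R1: accelerating=0.92, flat=0.34; AND[min(a, b)] → w = 0.34
R2: steady=0.28 → w = 0.28
R3: downhill=0.80, under=0.16; AND[min(a, b)] → w = 0.16
R4: steady=0.28, downhill=0.80; AND[min(a, b)] → w = 0.28
Rules with consequent 'maximal': {R2, R3} → strengths 0.28, 0.16
Aggregate via t-conorm [max(a, b)]: 0.28

0.28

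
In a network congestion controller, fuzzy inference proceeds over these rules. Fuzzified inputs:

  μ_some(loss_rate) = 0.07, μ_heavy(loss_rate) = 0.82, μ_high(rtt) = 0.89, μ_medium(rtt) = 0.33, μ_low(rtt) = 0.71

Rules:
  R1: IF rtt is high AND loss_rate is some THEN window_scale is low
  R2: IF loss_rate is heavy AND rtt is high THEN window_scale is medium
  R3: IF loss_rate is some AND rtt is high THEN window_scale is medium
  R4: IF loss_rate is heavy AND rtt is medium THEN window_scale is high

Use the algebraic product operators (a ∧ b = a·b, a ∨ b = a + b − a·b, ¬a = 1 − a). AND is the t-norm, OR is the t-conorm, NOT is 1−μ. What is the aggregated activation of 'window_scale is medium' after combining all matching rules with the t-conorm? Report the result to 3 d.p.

0.747

R1: high=0.89, some=0.07; AND[a·b] → w = 0.0623
R2: heavy=0.82, high=0.89; AND[a·b] → w = 0.7298
R3: some=0.07, high=0.89; AND[a·b] → w = 0.0623
R4: heavy=0.82, medium=0.33; AND[a·b] → w = 0.2706
Rules with consequent 'medium': {R2, R3} → strengths 0.7298, 0.0623
Aggregate via t-conorm [a + b − a·b]: 0.7466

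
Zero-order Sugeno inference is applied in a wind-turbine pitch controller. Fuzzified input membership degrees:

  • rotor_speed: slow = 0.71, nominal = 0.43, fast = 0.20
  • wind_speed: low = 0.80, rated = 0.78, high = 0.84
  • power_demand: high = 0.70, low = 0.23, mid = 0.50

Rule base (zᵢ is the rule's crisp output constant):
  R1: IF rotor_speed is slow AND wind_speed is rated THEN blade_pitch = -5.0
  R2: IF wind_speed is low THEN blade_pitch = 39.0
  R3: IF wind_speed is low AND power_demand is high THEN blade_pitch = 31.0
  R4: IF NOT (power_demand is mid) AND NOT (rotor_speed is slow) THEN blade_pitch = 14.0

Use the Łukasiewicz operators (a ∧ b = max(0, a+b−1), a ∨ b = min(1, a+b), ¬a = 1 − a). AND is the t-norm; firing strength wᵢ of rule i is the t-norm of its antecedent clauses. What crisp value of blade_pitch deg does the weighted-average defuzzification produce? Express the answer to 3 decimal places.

24.721

R1 (z=-5.0): slow=0.71, rated=0.78; AND[max(0, a+b−1)] → w = 0.49
R2 (z=39.0): low=0.80 → w = 0.80
R3 (z=31.0): low=0.80, high=0.70; AND[max(0, a+b−1)] → w = 0.50
R4 (z=14.0): ¬mid=1−0.50=0.50, ¬slow=1−0.71=0.29; AND[max(0, a+b−1)] → w = 0.00
Weighted average = (0.49·-5.0 + 0.80·39.0 + 0.50·31.0 + 0.00·14.0) / (0.49 + 0.80 + 0.50 + 0.00)
  = 44.2500 / 1.7900 = 24.721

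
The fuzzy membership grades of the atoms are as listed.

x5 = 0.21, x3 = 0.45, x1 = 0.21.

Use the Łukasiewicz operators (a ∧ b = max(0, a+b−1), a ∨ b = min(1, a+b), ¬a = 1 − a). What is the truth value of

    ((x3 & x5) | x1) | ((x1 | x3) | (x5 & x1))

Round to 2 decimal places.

x3 & x5 = max(0, a+b−1) on (0.45, 0.21) = 0.00
(x3 & x5) | x1 = min(1, a+b) on (0.00, 0.21) = 0.21
x1 | x3 = min(1, a+b) on (0.21, 0.45) = 0.66
x5 & x1 = max(0, a+b−1) on (0.21, 0.21) = 0.00
(x1 | x3) | (x5 & x1) = min(1, a+b) on (0.66, 0.00) = 0.66
((x3 & x5) | x1) | ((x1 | x3) | (x5 & x1)) = min(1, a+b) on (0.21, 0.66) = 0.87

0.87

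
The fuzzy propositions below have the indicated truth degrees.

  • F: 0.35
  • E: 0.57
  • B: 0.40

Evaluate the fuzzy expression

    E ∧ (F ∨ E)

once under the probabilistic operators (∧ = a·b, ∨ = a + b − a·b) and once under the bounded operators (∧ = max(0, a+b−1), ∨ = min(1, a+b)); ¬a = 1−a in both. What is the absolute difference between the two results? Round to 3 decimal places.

0.079

Under probabilistic:
  F ∨ E = a + b − a·b on (0.3500, 0.5700) = 0.7205
  E ∧ (F ∨ E) = a·b on (0.5700, 0.7205) = 0.4107
  → value = 0.4107
Under bounded:
  F ∨ E = min(1, a+b) on (0.35, 0.57) = 0.92
  E ∧ (F ∨ E) = max(0, a+b−1) on (0.57, 0.92) = 0.49
  → value = 0.4900
|0.4107 − 0.4900| = 0.079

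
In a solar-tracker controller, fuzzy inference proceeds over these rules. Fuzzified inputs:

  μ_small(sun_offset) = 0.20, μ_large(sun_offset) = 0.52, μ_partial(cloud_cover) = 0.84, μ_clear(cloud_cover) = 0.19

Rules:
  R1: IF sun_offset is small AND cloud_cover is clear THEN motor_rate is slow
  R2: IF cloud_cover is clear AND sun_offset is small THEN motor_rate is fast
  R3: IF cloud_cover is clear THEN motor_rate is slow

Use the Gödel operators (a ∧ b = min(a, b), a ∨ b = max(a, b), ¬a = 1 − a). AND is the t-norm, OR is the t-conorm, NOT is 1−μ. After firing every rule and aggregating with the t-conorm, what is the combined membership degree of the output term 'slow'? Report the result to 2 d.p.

R1: small=0.20, clear=0.19; AND[min(a, b)] → w = 0.19
R2: clear=0.19, small=0.20; AND[min(a, b)] → w = 0.19
R3: clear=0.19 → w = 0.19
Rules with consequent 'slow': {R1, R3} → strengths 0.19, 0.19
Aggregate via t-conorm [max(a, b)]: 0.19

0.19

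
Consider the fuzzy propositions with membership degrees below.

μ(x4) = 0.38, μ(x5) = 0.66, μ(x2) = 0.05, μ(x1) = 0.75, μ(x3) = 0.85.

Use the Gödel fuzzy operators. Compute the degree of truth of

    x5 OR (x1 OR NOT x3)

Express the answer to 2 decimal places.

0.75

NOT x3 = 1 − 0.85 = 0.15
x1 OR NOT x3 = max(a, b) on (0.75, 0.15) = 0.75
x5 OR (x1 OR NOT x3) = max(a, b) on (0.66, 0.75) = 0.75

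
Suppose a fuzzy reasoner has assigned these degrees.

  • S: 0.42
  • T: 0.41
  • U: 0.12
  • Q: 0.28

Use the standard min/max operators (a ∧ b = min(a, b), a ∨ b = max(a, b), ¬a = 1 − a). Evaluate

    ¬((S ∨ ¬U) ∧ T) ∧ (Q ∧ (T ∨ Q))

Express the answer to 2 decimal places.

0.28

¬U = 1 − 0.12 = 0.88
S ∨ ¬U = max(a, b) on (0.42, 0.88) = 0.88
(S ∨ ¬U) ∧ T = min(a, b) on (0.88, 0.41) = 0.41
¬((S ∨ ¬U) ∧ T) = 1 − 0.41 = 0.59
T ∨ Q = max(a, b) on (0.41, 0.28) = 0.41
Q ∧ (T ∨ Q) = min(a, b) on (0.28, 0.41) = 0.28
¬((S ∨ ¬U) ∧ T) ∧ (Q ∧ (T ∨ Q)) = min(a, b) on (0.59, 0.28) = 0.28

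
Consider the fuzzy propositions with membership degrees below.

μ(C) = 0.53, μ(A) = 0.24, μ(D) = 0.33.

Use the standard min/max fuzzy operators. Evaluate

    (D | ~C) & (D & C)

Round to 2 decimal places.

~C = 1 − 0.53 = 0.47
D | ~C = max(a, b) on (0.33, 0.47) = 0.47
D & C = min(a, b) on (0.33, 0.53) = 0.33
(D | ~C) & (D & C) = min(a, b) on (0.47, 0.33) = 0.33

0.33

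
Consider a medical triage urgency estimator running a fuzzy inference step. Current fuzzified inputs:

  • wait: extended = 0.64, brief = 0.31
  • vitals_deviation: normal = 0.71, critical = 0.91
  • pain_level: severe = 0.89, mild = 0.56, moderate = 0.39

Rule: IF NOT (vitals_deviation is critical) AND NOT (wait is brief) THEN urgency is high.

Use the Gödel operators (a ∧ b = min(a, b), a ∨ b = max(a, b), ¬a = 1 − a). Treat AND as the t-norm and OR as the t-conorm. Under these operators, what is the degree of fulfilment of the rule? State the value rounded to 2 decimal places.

0.09

firing strength: ¬critical=1−0.91=0.09, ¬brief=1−0.31=0.69; AND[min(a, b)] → w = 0.09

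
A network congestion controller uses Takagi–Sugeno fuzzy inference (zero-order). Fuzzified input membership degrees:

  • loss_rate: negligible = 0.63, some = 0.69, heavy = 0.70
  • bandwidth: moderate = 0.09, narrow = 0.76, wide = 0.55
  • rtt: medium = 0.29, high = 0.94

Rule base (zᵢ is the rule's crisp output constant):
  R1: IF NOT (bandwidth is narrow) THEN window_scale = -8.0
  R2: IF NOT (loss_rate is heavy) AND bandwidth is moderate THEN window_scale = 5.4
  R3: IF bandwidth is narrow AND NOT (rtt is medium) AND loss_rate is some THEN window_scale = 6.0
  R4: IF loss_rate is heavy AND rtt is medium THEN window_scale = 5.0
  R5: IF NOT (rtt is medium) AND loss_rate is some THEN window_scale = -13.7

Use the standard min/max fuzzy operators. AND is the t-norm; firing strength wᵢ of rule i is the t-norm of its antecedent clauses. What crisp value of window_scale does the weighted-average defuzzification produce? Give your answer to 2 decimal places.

R1 (z=-8.0): ¬narrow=1−0.76=0.24 → w = 0.24
R2 (z=5.4): ¬heavy=1−0.70=0.30, moderate=0.09; AND[min(a, b)] → w = 0.09
R3 (z=6.0): narrow=0.76, ¬medium=1−0.29=0.71, some=0.69; AND[min(a, b)] → w = 0.69
R4 (z=5.0): heavy=0.70, medium=0.29; AND[min(a, b)] → w = 0.29
R5 (z=-13.7): ¬medium=1−0.29=0.71, some=0.69; AND[min(a, b)] → w = 0.69
Weighted average = (0.24·-8.0 + 0.09·5.4 + 0.69·6.0 + 0.29·5.0 + 0.69·-13.7) / (0.24 + 0.09 + 0.69 + 0.29 + 0.69)
  = -5.2970 / 2.0000 = -2.65

-2.65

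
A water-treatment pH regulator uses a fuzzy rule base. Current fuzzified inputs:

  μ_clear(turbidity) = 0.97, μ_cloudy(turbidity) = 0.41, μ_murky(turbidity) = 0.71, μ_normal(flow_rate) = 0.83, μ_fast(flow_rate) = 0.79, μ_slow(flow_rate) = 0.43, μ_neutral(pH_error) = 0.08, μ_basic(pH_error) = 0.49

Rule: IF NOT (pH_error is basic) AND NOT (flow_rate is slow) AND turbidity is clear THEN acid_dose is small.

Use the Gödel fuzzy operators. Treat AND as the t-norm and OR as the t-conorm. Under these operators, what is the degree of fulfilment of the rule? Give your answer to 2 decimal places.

firing strength: ¬basic=1−0.49=0.51, ¬slow=1−0.43=0.57, clear=0.97; AND[min(a, b)] → w = 0.51

0.51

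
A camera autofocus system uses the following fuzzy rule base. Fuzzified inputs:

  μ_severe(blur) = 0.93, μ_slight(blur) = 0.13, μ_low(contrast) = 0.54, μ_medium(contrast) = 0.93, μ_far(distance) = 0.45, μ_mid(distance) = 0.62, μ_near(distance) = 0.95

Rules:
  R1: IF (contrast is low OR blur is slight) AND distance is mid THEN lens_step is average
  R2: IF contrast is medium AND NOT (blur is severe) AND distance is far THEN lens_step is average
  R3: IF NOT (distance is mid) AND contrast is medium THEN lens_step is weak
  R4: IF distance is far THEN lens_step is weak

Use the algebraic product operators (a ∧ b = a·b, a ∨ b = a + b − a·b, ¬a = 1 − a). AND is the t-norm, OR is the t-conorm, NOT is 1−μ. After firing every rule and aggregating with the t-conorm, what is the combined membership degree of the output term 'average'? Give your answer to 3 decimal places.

R1: (low=0.54 OR slight=0.13) = 0.5998; AND[a·b] with mid=0.62 → w = 0.3719
R2: medium=0.93, ¬severe=1−0.93=0.07, far=0.45; AND[a·b] → w = 0.0293
R3: ¬mid=1−0.62=0.38, medium=0.93; AND[a·b] → w = 0.3534
R4: far=0.45 → w = 0.4500
Rules with consequent 'average': {R1, R2} → strengths 0.3719, 0.0293
Aggregate via t-conorm [a + b − a·b]: 0.3903

0.390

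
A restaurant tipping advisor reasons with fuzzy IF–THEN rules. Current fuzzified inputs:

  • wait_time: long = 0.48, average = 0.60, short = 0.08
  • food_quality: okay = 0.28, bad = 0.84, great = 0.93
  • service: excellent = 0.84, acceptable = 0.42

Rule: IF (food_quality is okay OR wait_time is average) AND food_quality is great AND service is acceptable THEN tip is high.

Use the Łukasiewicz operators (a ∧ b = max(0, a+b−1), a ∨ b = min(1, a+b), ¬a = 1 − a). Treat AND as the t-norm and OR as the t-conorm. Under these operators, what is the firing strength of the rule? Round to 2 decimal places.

firing strength: (okay=0.28 OR average=0.60) = 0.88; AND[max(0, a+b−1)] with great=0.93, acceptable=0.42 → w = 0.23

0.23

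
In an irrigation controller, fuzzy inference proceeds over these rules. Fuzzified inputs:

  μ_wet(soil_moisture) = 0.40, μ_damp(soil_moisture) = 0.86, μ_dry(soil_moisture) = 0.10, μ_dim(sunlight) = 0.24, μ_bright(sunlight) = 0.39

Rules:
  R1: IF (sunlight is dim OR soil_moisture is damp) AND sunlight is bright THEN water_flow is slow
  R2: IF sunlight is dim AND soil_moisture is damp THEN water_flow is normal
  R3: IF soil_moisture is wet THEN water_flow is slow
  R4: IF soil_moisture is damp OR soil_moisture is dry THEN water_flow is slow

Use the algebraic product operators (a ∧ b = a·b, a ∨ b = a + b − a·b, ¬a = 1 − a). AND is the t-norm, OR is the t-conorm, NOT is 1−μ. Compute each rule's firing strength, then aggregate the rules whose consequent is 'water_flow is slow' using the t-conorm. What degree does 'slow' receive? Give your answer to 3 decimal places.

R1: (dim=0.24 OR damp=0.86) = 0.8936; AND[a·b] with bright=0.39 → w = 0.3485
R2: dim=0.24, damp=0.86; AND[a·b] → w = 0.2064
R3: wet=0.40 → w = 0.4000
R4: damp=0.86, dry=0.10; OR[a + b − a·b] → w = 0.8740
Rules with consequent 'slow': {R1, R3, R4} → strengths 0.3485, 0.4000, 0.8740
Aggregate via t-conorm [a + b − a·b]: 0.9507

0.951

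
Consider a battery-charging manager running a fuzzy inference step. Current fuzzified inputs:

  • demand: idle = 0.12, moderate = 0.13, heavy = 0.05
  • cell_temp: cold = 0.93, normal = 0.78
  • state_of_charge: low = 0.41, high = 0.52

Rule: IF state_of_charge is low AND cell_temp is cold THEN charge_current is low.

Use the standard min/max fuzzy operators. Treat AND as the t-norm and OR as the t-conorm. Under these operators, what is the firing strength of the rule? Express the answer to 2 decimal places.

firing strength: low=0.41, cold=0.93; AND[min(a, b)] → w = 0.41

0.41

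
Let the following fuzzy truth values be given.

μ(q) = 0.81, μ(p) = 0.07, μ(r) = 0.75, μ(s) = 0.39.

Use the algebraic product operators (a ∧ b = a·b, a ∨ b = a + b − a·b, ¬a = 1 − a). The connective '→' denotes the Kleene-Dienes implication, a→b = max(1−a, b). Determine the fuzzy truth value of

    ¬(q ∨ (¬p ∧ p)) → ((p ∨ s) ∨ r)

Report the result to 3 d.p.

¬p = 1 − 0.0700 = 0.9300
¬p ∧ p = a·b on (0.9300, 0.0700) = 0.0651
q ∨ (¬p ∧ p) = a + b − a·b on (0.8100, 0.0651) = 0.8224
¬(q ∨ (¬p ∧ p)) = 1 − 0.8224 = 0.1776
p ∨ s = a + b − a·b on (0.0700, 0.3900) = 0.4327
(p ∨ s) ∨ r = a + b − a·b on (0.4327, 0.7500) = 0.8582
¬(q ∨ (¬p ∧ p)) → ((p ∨ s) ∨ r)  [Kleene-Dienes: max(1−a, b)] with a=0.1776, b=0.8582 → 0.8582

0.858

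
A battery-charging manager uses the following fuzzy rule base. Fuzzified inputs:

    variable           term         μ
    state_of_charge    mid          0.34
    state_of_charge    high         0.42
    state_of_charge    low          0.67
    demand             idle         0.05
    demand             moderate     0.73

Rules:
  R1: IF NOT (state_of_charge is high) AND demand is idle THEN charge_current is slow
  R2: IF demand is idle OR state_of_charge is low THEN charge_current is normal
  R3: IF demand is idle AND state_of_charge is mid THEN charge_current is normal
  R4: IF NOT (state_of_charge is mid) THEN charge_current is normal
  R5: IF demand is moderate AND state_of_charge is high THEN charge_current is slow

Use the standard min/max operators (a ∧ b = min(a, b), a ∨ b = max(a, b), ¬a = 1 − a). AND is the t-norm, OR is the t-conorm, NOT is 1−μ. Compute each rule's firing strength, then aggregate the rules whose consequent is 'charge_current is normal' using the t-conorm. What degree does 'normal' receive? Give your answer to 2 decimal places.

0.67

R1: ¬high=1−0.42=0.58, idle=0.05; AND[min(a, b)] → w = 0.05
R2: idle=0.05, low=0.67; OR[max(a, b)] → w = 0.67
R3: idle=0.05, mid=0.34; AND[min(a, b)] → w = 0.05
R4: ¬mid=1−0.34=0.66 → w = 0.66
R5: moderate=0.73, high=0.42; AND[min(a, b)] → w = 0.42
Rules with consequent 'normal': {R2, R3, R4} → strengths 0.67, 0.05, 0.66
Aggregate via t-conorm [max(a, b)]: 0.67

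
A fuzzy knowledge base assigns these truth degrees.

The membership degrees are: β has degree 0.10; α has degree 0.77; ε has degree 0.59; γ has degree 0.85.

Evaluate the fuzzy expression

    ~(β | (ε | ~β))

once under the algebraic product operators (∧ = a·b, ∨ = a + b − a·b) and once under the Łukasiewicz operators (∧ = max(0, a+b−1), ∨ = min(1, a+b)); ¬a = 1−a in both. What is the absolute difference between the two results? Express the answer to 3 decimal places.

Under algebraic product:
  ~β = 1 − 0.1000 = 0.9000
  ε | ~β = a + b − a·b on (0.5900, 0.9000) = 0.9590
  β | (ε | ~β) = a + b − a·b on (0.1000, 0.9590) = 0.9631
  ~(β | (ε | ~β)) = 1 − 0.9631 = 0.0369
  → value = 0.0369
Under Łukasiewicz:
  ~β = 1 − 0.10 = 0.90
  ε | ~β = min(1, a+b) on (0.59, 0.90) = 1.00
  β | (ε | ~β) = min(1, a+b) on (0.10, 1.00) = 1.00
  ~(β | (ε | ~β)) = 1 − 1.00 = 0.00
  → value = 0.0000
|0.0369 − 0.0000| = 0.037

0.037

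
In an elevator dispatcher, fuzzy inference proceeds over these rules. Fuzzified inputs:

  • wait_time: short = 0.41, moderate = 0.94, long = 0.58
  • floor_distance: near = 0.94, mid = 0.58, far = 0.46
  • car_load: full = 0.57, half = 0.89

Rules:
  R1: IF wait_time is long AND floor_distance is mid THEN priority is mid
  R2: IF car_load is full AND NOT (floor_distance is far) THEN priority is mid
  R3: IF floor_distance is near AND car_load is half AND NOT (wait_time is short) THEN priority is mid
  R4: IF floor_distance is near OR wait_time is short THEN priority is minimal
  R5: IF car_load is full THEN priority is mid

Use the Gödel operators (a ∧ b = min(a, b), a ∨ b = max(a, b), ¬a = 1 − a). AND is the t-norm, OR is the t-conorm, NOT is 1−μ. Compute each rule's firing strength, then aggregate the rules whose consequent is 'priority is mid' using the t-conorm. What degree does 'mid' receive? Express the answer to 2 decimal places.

R1: long=0.58, mid=0.58; AND[min(a, b)] → w = 0.58
R2: full=0.57, ¬far=1−0.46=0.54; AND[min(a, b)] → w = 0.54
R3: near=0.94, half=0.89, ¬short=1−0.41=0.59; AND[min(a, b)] → w = 0.59
R4: near=0.94, short=0.41; OR[max(a, b)] → w = 0.94
R5: full=0.57 → w = 0.57
Rules with consequent 'mid': {R1, R2, R3, R5} → strengths 0.58, 0.54, 0.59, 0.57
Aggregate via t-conorm [max(a, b)]: 0.59

0.59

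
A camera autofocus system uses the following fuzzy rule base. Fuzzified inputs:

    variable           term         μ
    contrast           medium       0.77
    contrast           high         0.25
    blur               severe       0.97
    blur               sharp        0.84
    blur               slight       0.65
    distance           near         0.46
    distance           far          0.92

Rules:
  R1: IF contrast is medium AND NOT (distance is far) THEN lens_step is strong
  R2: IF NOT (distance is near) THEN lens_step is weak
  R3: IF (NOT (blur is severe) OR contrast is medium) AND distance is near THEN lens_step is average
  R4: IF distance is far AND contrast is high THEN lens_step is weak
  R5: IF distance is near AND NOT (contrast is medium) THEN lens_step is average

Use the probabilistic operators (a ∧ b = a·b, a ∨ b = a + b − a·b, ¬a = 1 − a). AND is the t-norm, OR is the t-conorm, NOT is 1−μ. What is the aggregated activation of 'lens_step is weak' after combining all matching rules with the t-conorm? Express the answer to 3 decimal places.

R1: medium=0.77, ¬far=1−0.92=0.08; AND[a·b] → w = 0.0616
R2: ¬near=1−0.46=0.54 → w = 0.5400
R3: (¬severe=1−0.97=0.03 OR medium=0.77) = 0.7769; AND[a·b] with near=0.46 → w = 0.3574
R4: far=0.92, high=0.25; AND[a·b] → w = 0.2300
R5: near=0.46, ¬medium=1−0.77=0.23; AND[a·b] → w = 0.1058
Rules with consequent 'weak': {R2, R4} → strengths 0.5400, 0.2300
Aggregate via t-conorm [a + b − a·b]: 0.6458

0.646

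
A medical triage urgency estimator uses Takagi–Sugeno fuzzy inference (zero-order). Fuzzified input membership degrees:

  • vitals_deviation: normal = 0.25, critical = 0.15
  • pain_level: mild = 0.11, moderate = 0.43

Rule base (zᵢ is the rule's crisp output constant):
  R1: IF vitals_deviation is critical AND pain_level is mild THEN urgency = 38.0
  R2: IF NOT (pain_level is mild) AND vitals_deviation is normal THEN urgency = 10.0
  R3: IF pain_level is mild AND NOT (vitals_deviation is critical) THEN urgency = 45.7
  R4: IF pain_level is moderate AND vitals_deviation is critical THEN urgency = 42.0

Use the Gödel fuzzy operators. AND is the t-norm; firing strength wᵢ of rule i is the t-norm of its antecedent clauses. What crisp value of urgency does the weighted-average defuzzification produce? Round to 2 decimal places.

29.04

R1 (z=38.0): critical=0.15, mild=0.11; AND[min(a, b)] → w = 0.11
R2 (z=10.0): ¬mild=1−0.11=0.89, normal=0.25; AND[min(a, b)] → w = 0.25
R3 (z=45.7): mild=0.11, ¬critical=1−0.15=0.85; AND[min(a, b)] → w = 0.11
R4 (z=42.0): moderate=0.43, critical=0.15; AND[min(a, b)] → w = 0.15
Weighted average = (0.11·38.0 + 0.25·10.0 + 0.11·45.7 + 0.15·42.0) / (0.11 + 0.25 + 0.11 + 0.15)
  = 18.0070 / 0.6200 = 29.04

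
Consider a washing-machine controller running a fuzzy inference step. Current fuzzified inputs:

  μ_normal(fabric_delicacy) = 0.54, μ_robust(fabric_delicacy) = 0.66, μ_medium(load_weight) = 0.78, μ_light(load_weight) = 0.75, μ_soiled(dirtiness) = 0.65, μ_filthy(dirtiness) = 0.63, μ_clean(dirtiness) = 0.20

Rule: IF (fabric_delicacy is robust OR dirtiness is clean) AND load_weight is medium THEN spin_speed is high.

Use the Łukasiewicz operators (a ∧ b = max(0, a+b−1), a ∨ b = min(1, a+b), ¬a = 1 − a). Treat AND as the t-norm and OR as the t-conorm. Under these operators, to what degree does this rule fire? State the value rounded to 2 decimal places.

firing strength: (robust=0.66 OR clean=0.20) = 0.86; AND[max(0, a+b−1)] with medium=0.78 → w = 0.64

0.64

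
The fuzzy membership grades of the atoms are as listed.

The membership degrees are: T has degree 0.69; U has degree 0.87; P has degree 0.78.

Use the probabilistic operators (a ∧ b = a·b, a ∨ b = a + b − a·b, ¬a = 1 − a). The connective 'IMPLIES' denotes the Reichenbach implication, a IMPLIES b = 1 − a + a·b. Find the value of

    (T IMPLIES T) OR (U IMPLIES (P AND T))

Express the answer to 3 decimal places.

T IMPLIES T  [Reichenbach: 1 − a + a·b] with a=0.6900, b=0.6900 → 0.7861
P AND T = a·b on (0.7800, 0.6900) = 0.5382
U IMPLIES (P AND T)  [Reichenbach: 1 − a + a·b] with a=0.8700, b=0.5382 → 0.5982
(T IMPLIES T) OR (U IMPLIES (P AND T)) = a + b − a·b on (0.7861, 0.5982) = 0.9141

0.914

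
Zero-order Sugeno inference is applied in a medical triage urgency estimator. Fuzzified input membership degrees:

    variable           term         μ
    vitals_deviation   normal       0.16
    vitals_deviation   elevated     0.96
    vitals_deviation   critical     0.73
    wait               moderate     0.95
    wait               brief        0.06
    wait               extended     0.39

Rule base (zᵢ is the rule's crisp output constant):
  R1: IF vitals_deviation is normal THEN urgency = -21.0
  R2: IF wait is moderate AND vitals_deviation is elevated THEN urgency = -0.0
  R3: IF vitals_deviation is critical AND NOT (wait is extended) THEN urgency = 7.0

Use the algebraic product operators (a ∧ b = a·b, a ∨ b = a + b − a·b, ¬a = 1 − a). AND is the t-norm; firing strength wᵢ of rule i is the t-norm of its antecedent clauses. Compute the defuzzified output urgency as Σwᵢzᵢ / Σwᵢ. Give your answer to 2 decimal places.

-0.16

R1 (z=-21.0): normal=0.16 → w = 0.1600
R2 (z=-0.0): moderate=0.95, elevated=0.96; AND[a·b] → w = 0.9120
R3 (z=7.0): critical=0.73, ¬extended=1−0.39=0.61; AND[a·b] → w = 0.4453
Weighted average = (0.1600·-21.0 + 0.9120·-0.0 + 0.4453·7.0) / (0.1600 + 0.9120 + 0.4453)
  = -0.2429 / 1.5173 = -0.16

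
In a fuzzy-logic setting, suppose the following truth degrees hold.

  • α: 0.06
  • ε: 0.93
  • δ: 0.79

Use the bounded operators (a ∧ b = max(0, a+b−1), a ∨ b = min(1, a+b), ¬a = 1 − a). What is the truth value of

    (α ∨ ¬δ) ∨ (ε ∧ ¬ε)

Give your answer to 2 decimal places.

¬δ = 1 − 0.79 = 0.21
α ∨ ¬δ = min(1, a+b) on (0.06, 0.21) = 0.27
¬ε = 1 − 0.93 = 0.07
ε ∧ ¬ε = max(0, a+b−1) on (0.93, 0.07) = 0.00
(α ∨ ¬δ) ∨ (ε ∧ ¬ε) = min(1, a+b) on (0.27, 0.00) = 0.27

0.27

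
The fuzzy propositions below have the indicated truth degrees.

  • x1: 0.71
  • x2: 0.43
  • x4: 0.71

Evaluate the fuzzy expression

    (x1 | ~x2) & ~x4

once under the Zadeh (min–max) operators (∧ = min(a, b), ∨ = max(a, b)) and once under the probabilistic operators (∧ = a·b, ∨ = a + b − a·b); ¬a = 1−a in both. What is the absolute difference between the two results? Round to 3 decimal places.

0.036

Under Zadeh (min–max):
  ~x2 = 1 − 0.43 = 0.57
  x1 | ~x2 = max(a, b) on (0.71, 0.57) = 0.71
  ~x4 = 1 − 0.71 = 0.29
  (x1 | ~x2) & ~x4 = min(a, b) on (0.71, 0.29) = 0.29
  → value = 0.2900
Under probabilistic:
  ~x2 = 1 − 0.4300 = 0.5700
  x1 | ~x2 = a + b − a·b on (0.7100, 0.5700) = 0.8753
  ~x4 = 1 − 0.7100 = 0.2900
  (x1 | ~x2) & ~x4 = a·b on (0.8753, 0.2900) = 0.2538
  → value = 0.2538
|0.2900 − 0.2538| = 0.036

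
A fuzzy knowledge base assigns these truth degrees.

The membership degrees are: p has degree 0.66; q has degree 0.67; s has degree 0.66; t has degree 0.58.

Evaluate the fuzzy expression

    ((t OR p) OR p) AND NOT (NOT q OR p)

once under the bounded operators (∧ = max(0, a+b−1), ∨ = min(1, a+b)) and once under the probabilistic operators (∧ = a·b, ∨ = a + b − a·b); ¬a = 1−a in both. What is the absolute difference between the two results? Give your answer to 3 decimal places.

Under bounded:
  t OR p = min(1, a+b) on (0.58, 0.66) = 1.00
  (t OR p) OR p = min(1, a+b) on (1.00, 0.66) = 1.00
  NOT q = 1 − 0.67 = 0.33
  NOT q OR p = min(1, a+b) on (0.33, 0.66) = 0.99
  NOT (NOT q OR p) = 1 − 0.99 = 0.01
  ((t OR p) OR p) AND NOT (NOT q OR p) = max(0, a+b−1) on (1.00, 0.01) = 0.01
  → value = 0.0100
Under probabilistic:
  t OR p = a + b − a·b on (0.5800, 0.6600) = 0.8572
  (t OR p) OR p = a + b − a·b on (0.8572, 0.6600) = 0.9514
  NOT q = 1 − 0.6700 = 0.3300
  NOT q OR p = a + b − a·b on (0.3300, 0.6600) = 0.7722
  NOT (NOT q OR p) = 1 − 0.7722 = 0.2278
  ((t OR p) OR p) AND NOT (NOT q OR p) = a·b on (0.9514, 0.2278) = 0.2167
  → value = 0.2167
|0.0100 − 0.2167| = 0.207

0.207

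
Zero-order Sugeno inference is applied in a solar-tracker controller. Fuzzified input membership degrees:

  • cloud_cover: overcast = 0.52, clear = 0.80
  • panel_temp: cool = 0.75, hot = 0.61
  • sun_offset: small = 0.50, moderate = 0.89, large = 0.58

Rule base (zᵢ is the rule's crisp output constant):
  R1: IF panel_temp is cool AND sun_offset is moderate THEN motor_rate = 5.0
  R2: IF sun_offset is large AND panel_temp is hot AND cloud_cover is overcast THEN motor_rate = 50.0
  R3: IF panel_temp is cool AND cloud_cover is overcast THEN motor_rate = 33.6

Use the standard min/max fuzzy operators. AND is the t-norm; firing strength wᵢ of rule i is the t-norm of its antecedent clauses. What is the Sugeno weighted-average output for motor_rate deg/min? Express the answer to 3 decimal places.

R1 (z=5.0): cool=0.75, moderate=0.89; AND[min(a, b)] → w = 0.75
R2 (z=50.0): large=0.58, hot=0.61, overcast=0.52; AND[min(a, b)] → w = 0.52
R3 (z=33.6): cool=0.75, overcast=0.52; AND[min(a, b)] → w = 0.52
Weighted average = (0.75·5.0 + 0.52·50.0 + 0.52·33.6) / (0.75 + 0.52 + 0.52)
  = 47.2220 / 1.7900 = 26.381

26.381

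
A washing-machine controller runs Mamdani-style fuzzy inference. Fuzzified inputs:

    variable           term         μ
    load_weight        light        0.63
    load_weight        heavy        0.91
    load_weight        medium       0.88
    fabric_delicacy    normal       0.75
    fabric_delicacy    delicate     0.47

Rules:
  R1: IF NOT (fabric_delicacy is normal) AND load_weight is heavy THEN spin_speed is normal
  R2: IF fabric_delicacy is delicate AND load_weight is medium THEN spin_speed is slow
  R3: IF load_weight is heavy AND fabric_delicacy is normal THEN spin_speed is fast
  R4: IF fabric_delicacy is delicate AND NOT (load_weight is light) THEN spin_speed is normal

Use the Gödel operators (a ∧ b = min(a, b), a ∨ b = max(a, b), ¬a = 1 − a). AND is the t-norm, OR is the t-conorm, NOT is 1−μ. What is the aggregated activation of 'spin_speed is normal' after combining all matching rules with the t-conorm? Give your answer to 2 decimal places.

0.37

R1: ¬normal=1−0.75=0.25, heavy=0.91; AND[min(a, b)] → w = 0.25
R2: delicate=0.47, medium=0.88; AND[min(a, b)] → w = 0.47
R3: heavy=0.91, normal=0.75; AND[min(a, b)] → w = 0.75
R4: delicate=0.47, ¬light=1−0.63=0.37; AND[min(a, b)] → w = 0.37
Rules with consequent 'normal': {R1, R4} → strengths 0.25, 0.37
Aggregate via t-conorm [max(a, b)]: 0.37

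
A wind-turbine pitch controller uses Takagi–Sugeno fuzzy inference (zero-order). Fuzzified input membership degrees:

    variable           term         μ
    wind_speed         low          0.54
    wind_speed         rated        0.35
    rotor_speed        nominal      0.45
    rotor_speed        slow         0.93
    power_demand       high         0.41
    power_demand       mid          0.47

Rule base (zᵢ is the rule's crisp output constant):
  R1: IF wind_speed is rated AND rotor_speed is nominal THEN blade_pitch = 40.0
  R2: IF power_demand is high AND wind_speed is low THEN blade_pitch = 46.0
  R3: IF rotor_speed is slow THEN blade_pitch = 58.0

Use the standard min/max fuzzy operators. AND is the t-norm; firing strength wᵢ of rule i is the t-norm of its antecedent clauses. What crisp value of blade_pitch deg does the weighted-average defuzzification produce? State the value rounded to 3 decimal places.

R1 (z=40.0): rated=0.35, nominal=0.45; AND[min(a, b)] → w = 0.35
R2 (z=46.0): high=0.41, low=0.54; AND[min(a, b)] → w = 0.41
R3 (z=58.0): slow=0.93 → w = 0.93
Weighted average = (0.35·40.0 + 0.41·46.0 + 0.93·58.0) / (0.35 + 0.41 + 0.93)
  = 86.8000 / 1.6900 = 51.361

51.361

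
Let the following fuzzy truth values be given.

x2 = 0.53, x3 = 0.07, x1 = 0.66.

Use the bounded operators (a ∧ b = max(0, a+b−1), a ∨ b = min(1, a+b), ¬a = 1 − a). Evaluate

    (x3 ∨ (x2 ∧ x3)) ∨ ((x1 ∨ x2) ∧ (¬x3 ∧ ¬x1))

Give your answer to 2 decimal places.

x2 ∧ x3 = max(0, a+b−1) on (0.53, 0.07) = 0.00
x3 ∨ (x2 ∧ x3) = min(1, a+b) on (0.07, 0.00) = 0.07
x1 ∨ x2 = min(1, a+b) on (0.66, 0.53) = 1.00
¬x3 = 1 − 0.07 = 0.93
¬x1 = 1 − 0.66 = 0.34
¬x3 ∧ ¬x1 = max(0, a+b−1) on (0.93, 0.34) = 0.27
(x1 ∨ x2) ∧ (¬x3 ∧ ¬x1) = max(0, a+b−1) on (1.00, 0.27) = 0.27
(x3 ∨ (x2 ∧ x3)) ∨ ((x1 ∨ x2) ∧ (¬x3 ∧ ¬x1)) = min(1, a+b) on (0.07, 0.27) = 0.34

0.34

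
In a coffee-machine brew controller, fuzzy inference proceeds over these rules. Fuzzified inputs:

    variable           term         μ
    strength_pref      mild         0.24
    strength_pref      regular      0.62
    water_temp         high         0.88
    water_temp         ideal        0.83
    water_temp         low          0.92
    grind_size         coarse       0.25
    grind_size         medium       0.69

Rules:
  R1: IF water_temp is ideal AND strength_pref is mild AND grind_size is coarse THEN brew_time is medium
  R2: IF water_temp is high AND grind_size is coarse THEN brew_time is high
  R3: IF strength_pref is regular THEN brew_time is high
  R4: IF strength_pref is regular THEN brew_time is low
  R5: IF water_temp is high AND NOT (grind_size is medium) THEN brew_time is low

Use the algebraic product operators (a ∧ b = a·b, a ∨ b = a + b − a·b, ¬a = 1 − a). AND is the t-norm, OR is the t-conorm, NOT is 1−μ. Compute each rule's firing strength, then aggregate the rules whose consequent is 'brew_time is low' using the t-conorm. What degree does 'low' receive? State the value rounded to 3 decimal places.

R1: ideal=0.83, mild=0.24, coarse=0.25; AND[a·b] → w = 0.0498
R2: high=0.88, coarse=0.25; AND[a·b] → w = 0.2200
R3: regular=0.62 → w = 0.6200
R4: regular=0.62 → w = 0.6200
R5: high=0.88, ¬medium=1−0.69=0.31; AND[a·b] → w = 0.2728
Rules with consequent 'low': {R4, R5} → strengths 0.6200, 0.2728
Aggregate via t-conorm [a + b − a·b]: 0.7237

0.724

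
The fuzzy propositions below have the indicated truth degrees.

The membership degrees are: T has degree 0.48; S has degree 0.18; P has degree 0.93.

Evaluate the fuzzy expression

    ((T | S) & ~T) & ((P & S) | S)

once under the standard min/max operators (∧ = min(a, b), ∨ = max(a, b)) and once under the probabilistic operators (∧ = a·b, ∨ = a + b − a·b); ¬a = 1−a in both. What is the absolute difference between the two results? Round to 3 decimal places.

0.085

Under standard min/max:
  T | S = max(a, b) on (0.48, 0.18) = 0.48
  ~T = 1 − 0.48 = 0.52
  (T | S) & ~T = min(a, b) on (0.48, 0.52) = 0.48
  P & S = min(a, b) on (0.93, 0.18) = 0.18
  (P & S) | S = max(a, b) on (0.18, 0.18) = 0.18
  ((T | S) & ~T) & ((P & S) | S) = min(a, b) on (0.48, 0.18) = 0.18
  → value = 0.1800
Under probabilistic:
  T | S = a + b − a·b on (0.4800, 0.1800) = 0.5736
  ~T = 1 − 0.4800 = 0.5200
  (T | S) & ~T = a·b on (0.5736, 0.5200) = 0.2983
  P & S = a·b on (0.9300, 0.1800) = 0.1674
  (P & S) | S = a + b − a·b on (0.1674, 0.1800) = 0.3173
  ((T | S) & ~T) & ((P & S) | S) = a·b on (0.2983, 0.3173) = 0.0946
  → value = 0.0946
|0.1800 − 0.0946| = 0.085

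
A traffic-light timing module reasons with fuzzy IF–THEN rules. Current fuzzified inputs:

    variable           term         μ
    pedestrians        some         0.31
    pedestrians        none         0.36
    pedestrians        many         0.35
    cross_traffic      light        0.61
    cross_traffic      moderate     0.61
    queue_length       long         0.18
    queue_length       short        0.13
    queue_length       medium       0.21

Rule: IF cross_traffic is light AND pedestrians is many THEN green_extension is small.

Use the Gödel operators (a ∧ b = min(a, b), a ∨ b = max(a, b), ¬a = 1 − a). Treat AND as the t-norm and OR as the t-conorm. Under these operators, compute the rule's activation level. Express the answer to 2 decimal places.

firing strength: light=0.61, many=0.35; AND[min(a, b)] → w = 0.35

0.35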